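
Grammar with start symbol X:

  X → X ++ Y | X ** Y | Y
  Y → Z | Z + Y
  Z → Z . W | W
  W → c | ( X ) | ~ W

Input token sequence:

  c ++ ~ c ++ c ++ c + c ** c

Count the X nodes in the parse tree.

[X [X [X [X [X [Y [Z [W c]]]] ++ [Y [Z [W ~ [W c]]]]] ++ [Y [Z [W c]]]] ++ [Y [Z [W c]] + [Y [Z [W c]]]]] ** [Y [Z [W c]]]]

5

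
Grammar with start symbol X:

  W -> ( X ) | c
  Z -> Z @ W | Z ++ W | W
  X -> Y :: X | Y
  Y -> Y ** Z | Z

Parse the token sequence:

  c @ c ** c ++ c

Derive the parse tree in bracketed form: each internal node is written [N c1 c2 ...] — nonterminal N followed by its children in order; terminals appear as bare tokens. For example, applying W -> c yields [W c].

[X [Y [Y [Z [Z [W c]] @ [W c]]] ** [Z [Z [W c]] ++ [W c]]]]

X
Y
Y ** Z
Z ** Z
Z @ W ** Z
W @ W ** Z
c @ W ** Z
c @ c ** Z
c @ c ** Z ++ W
c @ c ** W ++ W
c @ c ** c ++ W
c @ c ** c ++ c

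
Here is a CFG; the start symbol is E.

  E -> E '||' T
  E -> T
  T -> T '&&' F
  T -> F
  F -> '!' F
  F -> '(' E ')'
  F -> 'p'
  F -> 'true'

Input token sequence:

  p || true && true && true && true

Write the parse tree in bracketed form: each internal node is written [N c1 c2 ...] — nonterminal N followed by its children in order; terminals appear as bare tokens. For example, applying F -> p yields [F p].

[E [E [T [F p]]] || [T [T [T [T [F true]] && [F true]] && [F true]] && [F true]]]

E
E || T
T || T
F || T
p || T
p || T && F
p || T && F && F
p || T && F && F && F
p || F && F && F && F
p || true && F && F && F
p || true && true && F && F
p || true && true && true && F
p || true && true && true && true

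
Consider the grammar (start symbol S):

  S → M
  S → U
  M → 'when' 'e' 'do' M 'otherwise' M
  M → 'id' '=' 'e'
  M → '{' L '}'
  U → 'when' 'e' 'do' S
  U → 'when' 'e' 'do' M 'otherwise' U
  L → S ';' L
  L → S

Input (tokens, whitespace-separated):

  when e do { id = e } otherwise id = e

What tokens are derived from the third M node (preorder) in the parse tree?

id = e

[S [M when e do [M { [L [S [M id = e]]] }] otherwise [M id = e]]]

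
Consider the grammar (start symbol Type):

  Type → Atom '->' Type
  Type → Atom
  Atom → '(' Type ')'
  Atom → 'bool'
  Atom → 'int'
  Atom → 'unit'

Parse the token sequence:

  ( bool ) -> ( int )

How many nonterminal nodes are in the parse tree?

[Type [Atom ( [Type [Atom bool]] )] -> [Type [Atom ( [Type [Atom int]] )]]]

8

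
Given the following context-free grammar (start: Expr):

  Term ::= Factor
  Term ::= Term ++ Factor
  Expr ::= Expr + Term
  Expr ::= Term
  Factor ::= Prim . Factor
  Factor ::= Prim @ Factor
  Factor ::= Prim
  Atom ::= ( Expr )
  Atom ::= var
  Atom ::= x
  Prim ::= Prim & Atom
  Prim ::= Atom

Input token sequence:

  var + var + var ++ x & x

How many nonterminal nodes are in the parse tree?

21

[Expr [Expr [Expr [Term [Factor [Prim [Atom var]]]]] + [Term [Factor [Prim [Atom var]]]]] + [Term [Term [Factor [Prim [Atom var]]]] ++ [Factor [Prim [Prim [Atom x]] & [Atom x]]]]]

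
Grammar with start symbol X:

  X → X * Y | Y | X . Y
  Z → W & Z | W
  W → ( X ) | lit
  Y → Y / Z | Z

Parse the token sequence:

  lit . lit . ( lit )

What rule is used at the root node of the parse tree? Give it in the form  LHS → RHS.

X → X . Y

[X [X [X [Y [Z [W lit]]]] . [Y [Z [W lit]]]] . [Y [Z [W ( [X [Y [Z [W lit]]]] )]]]]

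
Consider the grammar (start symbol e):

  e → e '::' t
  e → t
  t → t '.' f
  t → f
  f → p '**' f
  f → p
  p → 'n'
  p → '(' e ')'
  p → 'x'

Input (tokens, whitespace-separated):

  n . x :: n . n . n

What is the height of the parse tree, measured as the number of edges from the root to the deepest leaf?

[e [e [t [t [f [p n]]] . [f [p x]]]] :: [t [t [t [f [p n]]] . [f [p n]]] . [f [p n]]]]

6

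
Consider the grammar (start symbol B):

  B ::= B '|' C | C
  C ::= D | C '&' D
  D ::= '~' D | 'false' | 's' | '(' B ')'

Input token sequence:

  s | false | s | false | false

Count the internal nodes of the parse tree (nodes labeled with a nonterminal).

15

[B [B [B [B [B [C [D s]]] | [C [D false]]] | [C [D s]]] | [C [D false]]] | [C [D false]]]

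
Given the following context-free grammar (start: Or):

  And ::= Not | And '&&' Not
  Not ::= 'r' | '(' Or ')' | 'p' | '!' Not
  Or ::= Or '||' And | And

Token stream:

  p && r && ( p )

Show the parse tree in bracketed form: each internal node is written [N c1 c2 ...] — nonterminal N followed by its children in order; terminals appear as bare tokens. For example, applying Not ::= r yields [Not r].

Or
And
And && Not
And && Not && Not
Not && Not && Not
p && Not && Not
p && r && Not
p && r && ( Or )
p && r && ( And )
p && r && ( Not )
p && r && ( p )

[Or [And [And [And [Not p]] && [Not r]] && [Not ( [Or [And [Not p]]] )]]]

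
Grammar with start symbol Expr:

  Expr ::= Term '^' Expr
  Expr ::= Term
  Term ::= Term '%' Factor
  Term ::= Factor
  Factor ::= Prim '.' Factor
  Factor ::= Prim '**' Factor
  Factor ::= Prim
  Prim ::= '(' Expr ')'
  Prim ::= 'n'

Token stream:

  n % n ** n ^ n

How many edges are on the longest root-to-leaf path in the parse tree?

[Expr [Term [Term [Factor [Prim n]]] % [Factor [Prim n] ** [Factor [Prim n]]]] ^ [Expr [Term [Factor [Prim n]]]]]

5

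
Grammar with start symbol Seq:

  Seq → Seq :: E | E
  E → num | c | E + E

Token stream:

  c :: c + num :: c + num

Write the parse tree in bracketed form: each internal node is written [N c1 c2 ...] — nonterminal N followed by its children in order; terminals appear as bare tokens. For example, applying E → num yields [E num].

Seq
Seq :: E
Seq :: E :: E
E :: E :: E
c :: E :: E
c :: E + E :: E
c :: c + E :: E
c :: c + num :: E
c :: c + num :: E + E
c :: c + num :: c + E
c :: c + num :: c + num

[Seq [Seq [Seq [E c]] :: [E [E c] + [E num]]] :: [E [E c] + [E num]]]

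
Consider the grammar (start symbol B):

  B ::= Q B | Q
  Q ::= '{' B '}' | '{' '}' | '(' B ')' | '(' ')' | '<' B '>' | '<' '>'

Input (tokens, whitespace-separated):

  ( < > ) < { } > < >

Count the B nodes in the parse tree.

5

[B [Q ( [B [Q < >]] )] [B [Q < [B [Q { }]] >] [B [Q < >]]]]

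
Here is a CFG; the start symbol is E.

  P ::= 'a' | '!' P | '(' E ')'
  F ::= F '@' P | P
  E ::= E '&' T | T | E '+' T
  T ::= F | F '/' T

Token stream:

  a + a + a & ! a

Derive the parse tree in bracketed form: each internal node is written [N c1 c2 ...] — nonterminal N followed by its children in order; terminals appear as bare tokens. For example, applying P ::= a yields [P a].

[E [E [E [E [T [F [P a]]]] + [T [F [P a]]]] + [T [F [P a]]]] & [T [F [P ! [P a]]]]]

E
E & T
E + T & T
E + T + T & T
T + T + T & T
F + T + T & T
P + T + T & T
a + T + T & T
a + F + T & T
a + P + T & T
a + a + T & T
a + a + F & T
a + a + P & T
a + a + a & T
a + a + a & F
a + a + a & P
a + a + a & ! P
a + a + a & ! a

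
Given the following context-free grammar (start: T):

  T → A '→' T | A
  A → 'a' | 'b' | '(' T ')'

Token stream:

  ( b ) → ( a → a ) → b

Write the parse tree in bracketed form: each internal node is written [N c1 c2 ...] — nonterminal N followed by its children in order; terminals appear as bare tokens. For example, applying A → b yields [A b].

[T [A ( [T [A b]] )] → [T [A ( [T [A a] → [T [A a]]] )] → [T [A b]]]]

T
A → T
( T ) → T
( A ) → T
( b ) → T
( b ) → A → T
( b ) → ( T ) → T
( b ) → ( A → T ) → T
( b ) → ( a → T ) → T
( b ) → ( a → A ) → T
( b ) → ( a → a ) → T
( b ) → ( a → a ) → A
( b ) → ( a → a ) → b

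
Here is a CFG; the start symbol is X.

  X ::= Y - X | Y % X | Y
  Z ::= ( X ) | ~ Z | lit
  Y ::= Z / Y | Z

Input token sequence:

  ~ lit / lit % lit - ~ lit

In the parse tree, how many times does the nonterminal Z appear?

[X [Y [Z ~ [Z lit]] / [Y [Z lit]]] % [X [Y [Z lit]] - [X [Y [Z ~ [Z lit]]]]]]

6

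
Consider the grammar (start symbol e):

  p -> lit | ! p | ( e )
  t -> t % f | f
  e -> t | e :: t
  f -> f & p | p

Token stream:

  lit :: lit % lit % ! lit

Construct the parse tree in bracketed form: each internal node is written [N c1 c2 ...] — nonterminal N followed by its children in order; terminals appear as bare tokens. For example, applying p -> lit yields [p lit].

[e [e [t [f [p lit]]]] :: [t [t [t [f [p lit]]] % [f [p lit]]] % [f [p ! [p lit]]]]]

e
e :: t
t :: t
f :: t
p :: t
lit :: t
lit :: t % f
lit :: t % f % f
lit :: f % f % f
lit :: p % f % f
lit :: lit % f % f
lit :: lit % p % f
lit :: lit % lit % f
lit :: lit % lit % p
lit :: lit % lit % ! p
lit :: lit % lit % ! lit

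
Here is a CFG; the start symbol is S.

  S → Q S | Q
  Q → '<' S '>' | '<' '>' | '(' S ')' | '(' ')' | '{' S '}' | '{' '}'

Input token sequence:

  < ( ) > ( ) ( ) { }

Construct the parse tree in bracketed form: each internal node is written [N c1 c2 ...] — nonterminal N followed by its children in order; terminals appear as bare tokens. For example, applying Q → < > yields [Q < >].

S
Q S
< S > S
< Q > S
< ( ) > S
< ( ) > Q S
< ( ) > ( ) S
< ( ) > ( ) Q S
< ( ) > ( ) ( ) S
< ( ) > ( ) ( ) Q
< ( ) > ( ) ( ) { }

[S [Q < [S [Q ( )]] >] [S [Q ( )] [S [Q ( )] [S [Q { }]]]]]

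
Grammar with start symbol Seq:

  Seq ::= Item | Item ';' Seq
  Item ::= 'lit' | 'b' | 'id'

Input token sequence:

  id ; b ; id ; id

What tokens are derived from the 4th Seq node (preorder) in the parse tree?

id

[Seq [Item id] ; [Seq [Item b] ; [Seq [Item id] ; [Seq [Item id]]]]]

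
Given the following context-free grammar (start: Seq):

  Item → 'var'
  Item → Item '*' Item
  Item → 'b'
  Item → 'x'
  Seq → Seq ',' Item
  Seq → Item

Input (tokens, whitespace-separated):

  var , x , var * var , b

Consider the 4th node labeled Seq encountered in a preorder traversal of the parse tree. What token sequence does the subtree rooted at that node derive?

[Seq [Seq [Seq [Seq [Item var]] , [Item x]] , [Item [Item var] * [Item var]]] , [Item b]]

var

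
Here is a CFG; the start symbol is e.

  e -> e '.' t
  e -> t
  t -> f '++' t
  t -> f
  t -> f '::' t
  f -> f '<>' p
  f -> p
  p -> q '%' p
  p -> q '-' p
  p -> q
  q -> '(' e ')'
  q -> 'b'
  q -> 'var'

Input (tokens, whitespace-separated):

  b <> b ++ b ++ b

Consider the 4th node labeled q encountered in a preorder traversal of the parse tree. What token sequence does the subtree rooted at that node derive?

b

[e [t [f [f [p [q b]]] <> [p [q b]]] ++ [t [f [p [q b]]] ++ [t [f [p [q b]]]]]]]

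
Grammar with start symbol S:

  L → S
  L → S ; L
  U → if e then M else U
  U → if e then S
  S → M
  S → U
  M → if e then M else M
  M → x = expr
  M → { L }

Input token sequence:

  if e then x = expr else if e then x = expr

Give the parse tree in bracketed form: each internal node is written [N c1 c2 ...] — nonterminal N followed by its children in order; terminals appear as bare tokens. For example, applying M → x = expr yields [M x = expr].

S
U
if e then M else U
if e then x = expr else U
if e then x = expr else if e then S
if e then x = expr else if e then M
if e then x = expr else if e then x = expr

[S [U if e then [M x = expr] else [U if e then [S [M x = expr]]]]]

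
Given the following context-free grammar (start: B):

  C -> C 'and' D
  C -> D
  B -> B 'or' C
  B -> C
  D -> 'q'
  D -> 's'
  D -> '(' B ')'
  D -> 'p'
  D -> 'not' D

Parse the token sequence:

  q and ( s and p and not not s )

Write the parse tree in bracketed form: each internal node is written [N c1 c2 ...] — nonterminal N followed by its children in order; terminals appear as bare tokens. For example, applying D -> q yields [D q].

B
C
C and D
D and D
q and D
q and ( B )
q and ( C )
q and ( C and D )
q and ( C and D and D )
q and ( D and D and D )
q and ( s and D and D )
q and ( s and p and D )
q and ( s and p and not D )
q and ( s and p and not not D )
q and ( s and p and not not s )

[B [C [C [D q]] and [D ( [B [C [C [C [D s]] and [D p]] and [D not [D not [D s]]]]] )]]]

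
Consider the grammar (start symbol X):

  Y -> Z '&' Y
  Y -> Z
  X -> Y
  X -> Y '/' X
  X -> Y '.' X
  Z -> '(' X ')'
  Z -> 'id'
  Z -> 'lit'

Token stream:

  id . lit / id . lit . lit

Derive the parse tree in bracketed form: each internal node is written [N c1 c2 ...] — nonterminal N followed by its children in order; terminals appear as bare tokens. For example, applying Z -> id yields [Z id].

[X [Y [Z id]] . [X [Y [Z lit]] / [X [Y [Z id]] . [X [Y [Z lit]] . [X [Y [Z lit]]]]]]]

X
Y . X
Z . X
id . X
id . Y / X
id . Z / X
id . lit / X
id . lit / Y . X
id . lit / Z . X
id . lit / id . X
id . lit / id . Y . X
id . lit / id . Z . X
id . lit / id . lit . X
id . lit / id . lit . Y
id . lit / id . lit . Z
id . lit / id . lit . lit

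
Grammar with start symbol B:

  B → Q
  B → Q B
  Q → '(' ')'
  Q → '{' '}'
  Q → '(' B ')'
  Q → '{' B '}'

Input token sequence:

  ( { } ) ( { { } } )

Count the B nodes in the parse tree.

[B [Q ( [B [Q { }]] )] [B [Q ( [B [Q { [B [Q { }]] }]] )]]]

5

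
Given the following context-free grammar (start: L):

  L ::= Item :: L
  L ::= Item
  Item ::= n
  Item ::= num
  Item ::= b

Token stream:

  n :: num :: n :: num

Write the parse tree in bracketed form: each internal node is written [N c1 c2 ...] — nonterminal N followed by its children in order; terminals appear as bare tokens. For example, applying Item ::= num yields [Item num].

L
Item :: L
n :: L
n :: Item :: L
n :: num :: L
n :: num :: Item :: L
n :: num :: n :: L
n :: num :: n :: Item
n :: num :: n :: num

[L [Item n] :: [L [Item num] :: [L [Item n] :: [L [Item num]]]]]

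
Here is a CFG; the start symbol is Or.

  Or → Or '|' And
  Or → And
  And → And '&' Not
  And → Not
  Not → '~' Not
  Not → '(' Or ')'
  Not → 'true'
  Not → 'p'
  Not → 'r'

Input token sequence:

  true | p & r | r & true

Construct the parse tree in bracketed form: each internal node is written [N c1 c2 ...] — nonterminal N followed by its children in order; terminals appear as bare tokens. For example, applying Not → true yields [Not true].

Or
Or | And
Or | And | And
And | And | And
Not | And | And
true | And | And
true | And & Not | And
true | Not & Not | And
true | p & Not | And
true | p & r | And
true | p & r | And & Not
true | p & r | Not & Not
true | p & r | r & Not
true | p & r | r & true

[Or [Or [Or [And [Not true]]] | [And [And [Not p]] & [Not r]]] | [And [And [Not r]] & [Not true]]]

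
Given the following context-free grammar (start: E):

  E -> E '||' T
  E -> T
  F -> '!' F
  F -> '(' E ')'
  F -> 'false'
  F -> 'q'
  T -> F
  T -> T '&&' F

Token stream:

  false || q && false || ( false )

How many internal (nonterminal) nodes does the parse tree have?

14

[E [E [E [T [F false]]] || [T [T [F q]] && [F false]]] || [T [F ( [E [T [F false]]] )]]]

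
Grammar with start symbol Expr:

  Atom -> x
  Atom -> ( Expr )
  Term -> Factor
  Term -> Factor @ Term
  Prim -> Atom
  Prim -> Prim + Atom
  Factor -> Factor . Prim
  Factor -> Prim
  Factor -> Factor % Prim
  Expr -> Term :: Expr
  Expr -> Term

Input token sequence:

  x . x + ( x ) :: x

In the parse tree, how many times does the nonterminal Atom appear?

5

[Expr [Term [Factor [Factor [Prim [Atom x]]] . [Prim [Prim [Atom x]] + [Atom ( [Expr [Term [Factor [Prim [Atom x]]]]] )]]]] :: [Expr [Term [Factor [Prim [Atom x]]]]]]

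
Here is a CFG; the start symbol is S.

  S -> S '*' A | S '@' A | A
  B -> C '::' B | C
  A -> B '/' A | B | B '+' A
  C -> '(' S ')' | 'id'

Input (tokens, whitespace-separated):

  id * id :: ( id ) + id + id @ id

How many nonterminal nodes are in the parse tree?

[S [S [S [A [B [C id]]]] * [A [B [C id] :: [B [C ( [S [A [B [C id]]]] )]]] + [A [B [C id]] + [A [B [C id]]]]]] @ [A [B [C id]]]]

24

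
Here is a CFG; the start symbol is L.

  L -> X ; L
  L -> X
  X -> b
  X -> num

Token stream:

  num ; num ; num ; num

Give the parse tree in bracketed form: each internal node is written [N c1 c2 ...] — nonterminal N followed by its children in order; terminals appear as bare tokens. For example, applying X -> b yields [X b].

[L [X num] ; [L [X num] ; [L [X num] ; [L [X num]]]]]

L
X ; L
num ; L
num ; X ; L
num ; num ; L
num ; num ; X ; L
num ; num ; num ; L
num ; num ; num ; X
num ; num ; num ; num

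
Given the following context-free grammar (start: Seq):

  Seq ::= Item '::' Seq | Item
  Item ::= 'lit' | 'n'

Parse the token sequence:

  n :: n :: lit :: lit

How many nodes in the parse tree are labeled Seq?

4

[Seq [Item n] :: [Seq [Item n] :: [Seq [Item lit] :: [Seq [Item lit]]]]]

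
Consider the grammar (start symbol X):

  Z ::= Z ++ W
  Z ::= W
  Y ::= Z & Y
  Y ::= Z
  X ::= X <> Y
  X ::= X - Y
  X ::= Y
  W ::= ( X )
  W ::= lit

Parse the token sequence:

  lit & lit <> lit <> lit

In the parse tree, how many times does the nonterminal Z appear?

4

[X [X [X [Y [Z [W lit]] & [Y [Z [W lit]]]]] <> [Y [Z [W lit]]]] <> [Y [Z [W lit]]]]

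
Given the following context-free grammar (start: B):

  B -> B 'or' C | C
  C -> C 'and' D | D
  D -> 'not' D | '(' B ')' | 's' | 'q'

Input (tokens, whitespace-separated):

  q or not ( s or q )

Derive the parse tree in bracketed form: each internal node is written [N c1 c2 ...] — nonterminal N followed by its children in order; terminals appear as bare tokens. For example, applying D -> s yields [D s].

B
B or C
C or C
D or C
q or C
q or D
q or not D
q or not ( B )
q or not ( B or C )
q or not ( C or C )
q or not ( D or C )
q or not ( s or C )
q or not ( s or D )
q or not ( s or q )

[B [B [C [D q]]] or [C [D not [D ( [B [B [C [D s]]] or [C [D q]]] )]]]]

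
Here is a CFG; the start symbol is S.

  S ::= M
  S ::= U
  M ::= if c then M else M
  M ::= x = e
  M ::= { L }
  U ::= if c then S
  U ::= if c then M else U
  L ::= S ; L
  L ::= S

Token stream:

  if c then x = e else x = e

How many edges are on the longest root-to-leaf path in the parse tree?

3

[S [M if c then [M x = e] else [M x = e]]]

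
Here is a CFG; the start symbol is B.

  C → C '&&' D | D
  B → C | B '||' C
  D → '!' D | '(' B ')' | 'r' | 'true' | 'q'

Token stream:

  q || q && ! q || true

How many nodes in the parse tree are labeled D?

[B [B [B [C [D q]]] || [C [C [D q]] && [D ! [D q]]]] || [C [D true]]]

5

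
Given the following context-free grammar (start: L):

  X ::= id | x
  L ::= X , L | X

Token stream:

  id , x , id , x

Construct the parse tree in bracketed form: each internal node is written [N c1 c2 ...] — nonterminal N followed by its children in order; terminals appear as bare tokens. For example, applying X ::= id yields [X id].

[L [X id] , [L [X x] , [L [X id] , [L [X x]]]]]

L
X , L
id , L
id , X , L
id , x , L
id , x , X , L
id , x , id , L
id , x , id , X
id , x , id , x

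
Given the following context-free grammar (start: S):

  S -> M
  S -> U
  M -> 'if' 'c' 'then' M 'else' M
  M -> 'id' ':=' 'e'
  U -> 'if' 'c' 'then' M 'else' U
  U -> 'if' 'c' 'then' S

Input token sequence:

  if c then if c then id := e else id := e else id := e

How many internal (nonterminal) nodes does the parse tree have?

[S [M if c then [M if c then [M id := e] else [M id := e]] else [M id := e]]]

6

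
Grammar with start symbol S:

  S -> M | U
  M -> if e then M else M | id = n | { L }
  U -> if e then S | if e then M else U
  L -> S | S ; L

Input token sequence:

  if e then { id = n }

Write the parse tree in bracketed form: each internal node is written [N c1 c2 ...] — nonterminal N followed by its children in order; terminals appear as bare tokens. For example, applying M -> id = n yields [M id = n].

[S [U if e then [S [M { [L [S [M id = n]]] }]]]]

S
U
if e then S
if e then M
if e then { L }
if e then { S }
if e then { M }
if e then { id = n }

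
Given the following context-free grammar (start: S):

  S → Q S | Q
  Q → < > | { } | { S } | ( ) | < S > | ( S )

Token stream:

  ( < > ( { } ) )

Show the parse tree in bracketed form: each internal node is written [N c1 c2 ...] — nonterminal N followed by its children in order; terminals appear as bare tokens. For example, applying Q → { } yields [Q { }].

[S [Q ( [S [Q < >] [S [Q ( [S [Q { }]] )]]] )]]

S
Q
( S )
( Q S )
( < > S )
( < > Q )
( < > ( S ) )
( < > ( Q ) )
( < > ( { } ) )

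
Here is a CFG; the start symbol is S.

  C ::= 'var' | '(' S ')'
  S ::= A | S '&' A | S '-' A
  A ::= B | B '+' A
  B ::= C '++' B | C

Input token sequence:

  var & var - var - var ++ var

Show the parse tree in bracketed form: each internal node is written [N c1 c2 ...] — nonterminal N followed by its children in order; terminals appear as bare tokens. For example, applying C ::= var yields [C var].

[S [S [S [S [A [B [C var]]]] & [A [B [C var]]]] - [A [B [C var]]]] - [A [B [C var] ++ [B [C var]]]]]

S
S - A
S - A - A
S & A - A - A
A & A - A - A
B & A - A - A
C & A - A - A
var & A - A - A
var & B - A - A
var & C - A - A
var & var - A - A
var & var - B - A
var & var - C - A
var & var - var - A
var & var - var - B
var & var - var - C ++ B
var & var - var - var ++ B
var & var - var - var ++ C
var & var - var - var ++ var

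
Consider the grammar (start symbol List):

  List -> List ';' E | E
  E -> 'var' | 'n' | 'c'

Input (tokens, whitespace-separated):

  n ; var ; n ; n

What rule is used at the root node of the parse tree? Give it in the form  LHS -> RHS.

[List [List [List [List [E n]] ; [E var]] ; [E n]] ; [E n]]

List -> List ';' E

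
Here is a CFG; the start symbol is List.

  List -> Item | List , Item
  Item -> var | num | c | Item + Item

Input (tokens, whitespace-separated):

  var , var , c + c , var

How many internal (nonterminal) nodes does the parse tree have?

[List [List [List [List [Item var]] , [Item var]] , [Item [Item c] + [Item c]]] , [Item var]]

10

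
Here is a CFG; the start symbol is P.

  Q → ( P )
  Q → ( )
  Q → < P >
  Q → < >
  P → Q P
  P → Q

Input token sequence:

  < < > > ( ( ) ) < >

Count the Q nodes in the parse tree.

5

[P [Q < [P [Q < >]] >] [P [Q ( [P [Q ( )]] )] [P [Q < >]]]]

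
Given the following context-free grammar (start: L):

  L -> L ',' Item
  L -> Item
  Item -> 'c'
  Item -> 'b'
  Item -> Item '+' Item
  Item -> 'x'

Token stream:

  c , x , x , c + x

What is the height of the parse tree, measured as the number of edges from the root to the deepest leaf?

5

[L [L [L [L [Item c]] , [Item x]] , [Item x]] , [Item [Item c] + [Item x]]]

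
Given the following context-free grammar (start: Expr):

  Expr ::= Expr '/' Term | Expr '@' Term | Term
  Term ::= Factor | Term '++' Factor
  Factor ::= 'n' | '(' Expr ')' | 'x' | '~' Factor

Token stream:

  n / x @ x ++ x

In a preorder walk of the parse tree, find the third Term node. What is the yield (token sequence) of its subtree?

x ++ x

[Expr [Expr [Expr [Term [Factor n]]] / [Term [Factor x]]] @ [Term [Term [Factor x]] ++ [Factor x]]]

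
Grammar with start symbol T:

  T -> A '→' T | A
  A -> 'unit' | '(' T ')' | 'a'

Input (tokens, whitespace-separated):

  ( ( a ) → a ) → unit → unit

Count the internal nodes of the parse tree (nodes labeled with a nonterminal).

12

[T [A ( [T [A ( [T [A a]] )] → [T [A a]]] )] → [T [A unit] → [T [A unit]]]]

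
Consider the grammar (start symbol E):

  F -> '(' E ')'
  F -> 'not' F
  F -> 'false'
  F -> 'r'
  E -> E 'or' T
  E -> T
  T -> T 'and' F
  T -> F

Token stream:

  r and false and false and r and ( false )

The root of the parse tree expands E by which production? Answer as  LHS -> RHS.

[E [T [T [T [T [T [F r]] and [F false]] and [F false]] and [F r]] and [F ( [E [T [F false]]] )]]]

E -> T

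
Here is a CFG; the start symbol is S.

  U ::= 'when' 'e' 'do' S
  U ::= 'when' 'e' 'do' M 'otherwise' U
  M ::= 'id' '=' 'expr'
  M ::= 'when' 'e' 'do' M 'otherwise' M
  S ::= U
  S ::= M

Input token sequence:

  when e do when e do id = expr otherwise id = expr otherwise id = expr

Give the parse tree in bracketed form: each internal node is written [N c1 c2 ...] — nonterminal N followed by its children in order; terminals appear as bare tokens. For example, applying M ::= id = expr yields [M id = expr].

[S [M when e do [M when e do [M id = expr] otherwise [M id = expr]] otherwise [M id = expr]]]

S
M
when e do M otherwise M
when e do when e do M otherwise M otherwise M
when e do when e do id = expr otherwise M otherwise M
when e do when e do id = expr otherwise id = expr otherwise M
when e do when e do id = expr otherwise id = expr otherwise id = expr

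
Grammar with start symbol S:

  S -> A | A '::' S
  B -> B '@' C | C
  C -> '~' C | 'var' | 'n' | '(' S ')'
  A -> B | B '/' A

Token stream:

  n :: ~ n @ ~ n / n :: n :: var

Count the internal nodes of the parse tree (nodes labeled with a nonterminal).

23

[S [A [B [C n]]] :: [S [A [B [B [C ~ [C n]]] @ [C ~ [C n]]] / [A [B [C n]]]] :: [S [A [B [C n]]] :: [S [A [B [C var]]]]]]]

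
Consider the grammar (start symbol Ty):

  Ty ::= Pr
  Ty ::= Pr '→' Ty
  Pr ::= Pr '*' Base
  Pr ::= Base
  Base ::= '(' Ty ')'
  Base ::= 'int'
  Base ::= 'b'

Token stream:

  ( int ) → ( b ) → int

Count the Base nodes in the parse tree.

5

[Ty [Pr [Base ( [Ty [Pr [Base int]]] )]] → [Ty [Pr [Base ( [Ty [Pr [Base b]]] )]] → [Ty [Pr [Base int]]]]]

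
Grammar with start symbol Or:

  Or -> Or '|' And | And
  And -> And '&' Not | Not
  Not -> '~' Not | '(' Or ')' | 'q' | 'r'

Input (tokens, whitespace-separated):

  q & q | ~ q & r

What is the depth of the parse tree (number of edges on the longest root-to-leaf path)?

[Or [Or [And [And [Not q]] & [Not q]]] | [And [And [Not ~ [Not q]]] & [Not r]]]

5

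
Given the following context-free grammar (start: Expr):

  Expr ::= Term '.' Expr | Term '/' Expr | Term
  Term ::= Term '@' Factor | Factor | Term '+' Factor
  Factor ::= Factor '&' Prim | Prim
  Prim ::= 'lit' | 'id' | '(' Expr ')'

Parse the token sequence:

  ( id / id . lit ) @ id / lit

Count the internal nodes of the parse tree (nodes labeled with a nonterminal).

23

[Expr [Term [Term [Factor [Prim ( [Expr [Term [Factor [Prim id]]] / [Expr [Term [Factor [Prim id]]] . [Expr [Term [Factor [Prim lit]]]]]] )]]] @ [Factor [Prim id]]] / [Expr [Term [Factor [Prim lit]]]]]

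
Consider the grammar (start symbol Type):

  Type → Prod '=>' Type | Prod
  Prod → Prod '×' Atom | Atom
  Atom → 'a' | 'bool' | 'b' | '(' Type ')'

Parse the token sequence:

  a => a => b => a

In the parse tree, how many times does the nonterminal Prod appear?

[Type [Prod [Atom a]] => [Type [Prod [Atom a]] => [Type [Prod [Atom b]] => [Type [Prod [Atom a]]]]]]

4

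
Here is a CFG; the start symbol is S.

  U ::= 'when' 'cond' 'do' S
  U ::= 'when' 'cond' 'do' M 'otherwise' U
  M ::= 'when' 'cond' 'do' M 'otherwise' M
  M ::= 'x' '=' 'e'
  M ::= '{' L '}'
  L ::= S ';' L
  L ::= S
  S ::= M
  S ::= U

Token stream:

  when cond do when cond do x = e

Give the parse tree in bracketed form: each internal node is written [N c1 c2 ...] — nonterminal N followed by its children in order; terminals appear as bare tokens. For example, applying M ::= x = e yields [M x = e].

[S [U when cond do [S [U when cond do [S [M x = e]]]]]]

S
U
when cond do S
when cond do U
when cond do when cond do S
when cond do when cond do M
when cond do when cond do x = e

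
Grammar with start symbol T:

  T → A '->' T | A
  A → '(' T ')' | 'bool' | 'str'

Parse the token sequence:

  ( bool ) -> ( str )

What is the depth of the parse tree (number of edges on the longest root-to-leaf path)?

[T [A ( [T [A bool]] )] -> [T [A ( [T [A str]] )]]]

5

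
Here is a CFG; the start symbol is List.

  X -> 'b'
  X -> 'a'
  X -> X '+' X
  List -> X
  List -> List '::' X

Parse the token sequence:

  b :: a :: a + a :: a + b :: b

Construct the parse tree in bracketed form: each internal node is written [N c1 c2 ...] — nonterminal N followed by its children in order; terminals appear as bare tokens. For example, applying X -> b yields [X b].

[List [List [List [List [List [X b]] :: [X a]] :: [X [X a] + [X a]]] :: [X [X a] + [X b]]] :: [X b]]

List
List :: X
List :: X :: X
List :: X :: X :: X
List :: X :: X :: X :: X
X :: X :: X :: X :: X
b :: X :: X :: X :: X
b :: a :: X :: X :: X
b :: a :: X + X :: X :: X
b :: a :: a + X :: X :: X
b :: a :: a + a :: X :: X
b :: a :: a + a :: X + X :: X
b :: a :: a + a :: a + X :: X
b :: a :: a + a :: a + b :: X
b :: a :: a + a :: a + b :: b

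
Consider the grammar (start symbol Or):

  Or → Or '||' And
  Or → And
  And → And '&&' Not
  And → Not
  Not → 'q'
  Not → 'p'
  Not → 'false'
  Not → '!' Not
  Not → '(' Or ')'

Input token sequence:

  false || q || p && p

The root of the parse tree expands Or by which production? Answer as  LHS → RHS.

[Or [Or [Or [And [Not false]]] || [And [Not q]]] || [And [And [Not p]] && [Not p]]]

Or → Or '||' And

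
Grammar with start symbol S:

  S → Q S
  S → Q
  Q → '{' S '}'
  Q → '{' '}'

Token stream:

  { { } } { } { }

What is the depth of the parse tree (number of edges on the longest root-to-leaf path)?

4

[S [Q { [S [Q { }]] }] [S [Q { }] [S [Q { }]]]]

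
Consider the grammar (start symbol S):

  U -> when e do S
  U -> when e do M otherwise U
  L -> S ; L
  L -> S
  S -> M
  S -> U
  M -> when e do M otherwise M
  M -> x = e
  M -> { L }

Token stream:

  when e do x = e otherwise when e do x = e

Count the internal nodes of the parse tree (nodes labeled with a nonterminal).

[S [U when e do [M x = e] otherwise [U when e do [S [M x = e]]]]]

6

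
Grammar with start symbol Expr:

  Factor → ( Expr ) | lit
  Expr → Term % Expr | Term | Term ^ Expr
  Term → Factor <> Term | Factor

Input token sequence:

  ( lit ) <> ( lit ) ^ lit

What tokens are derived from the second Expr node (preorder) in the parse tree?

lit

[Expr [Term [Factor ( [Expr [Term [Factor lit]]] )] <> [Term [Factor ( [Expr [Term [Factor lit]]] )]]] ^ [Expr [Term [Factor lit]]]]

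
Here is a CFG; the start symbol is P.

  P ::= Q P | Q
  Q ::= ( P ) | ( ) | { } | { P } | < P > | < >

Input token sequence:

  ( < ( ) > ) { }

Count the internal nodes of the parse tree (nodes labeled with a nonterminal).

[P [Q ( [P [Q < [P [Q ( )]] >]] )] [P [Q { }]]]

8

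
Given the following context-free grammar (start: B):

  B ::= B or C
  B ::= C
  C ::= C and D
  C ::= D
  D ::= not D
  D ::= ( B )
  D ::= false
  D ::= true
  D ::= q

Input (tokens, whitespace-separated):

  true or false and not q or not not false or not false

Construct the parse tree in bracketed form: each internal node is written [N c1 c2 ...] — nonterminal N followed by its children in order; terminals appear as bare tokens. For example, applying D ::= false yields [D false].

B
B or C
B or C or C
B or C or C or C
C or C or C or C
D or C or C or C
true or C or C or C
true or C and D or C or C
true or D and D or C or C
true or false and D or C or C
true or false and not D or C or C
true or false and not q or C or C
true or false and not q or D or C
true or false and not q or not D or C
true or false and not q or not not D or C
true or false and not q or not not false or C
true or false and not q or not not false or D
true or false and not q or not not false or not D
true or false and not q or not not false or not false

[B [B [B [B [C [D true]]] or [C [C [D false]] and [D not [D q]]]] or [C [D not [D not [D false]]]]] or [C [D not [D false]]]]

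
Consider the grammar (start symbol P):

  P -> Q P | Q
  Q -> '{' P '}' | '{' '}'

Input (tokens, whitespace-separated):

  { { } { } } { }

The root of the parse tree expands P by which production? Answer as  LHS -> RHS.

[P [Q { [P [Q { }] [P [Q { }]]] }] [P [Q { }]]]

P -> Q P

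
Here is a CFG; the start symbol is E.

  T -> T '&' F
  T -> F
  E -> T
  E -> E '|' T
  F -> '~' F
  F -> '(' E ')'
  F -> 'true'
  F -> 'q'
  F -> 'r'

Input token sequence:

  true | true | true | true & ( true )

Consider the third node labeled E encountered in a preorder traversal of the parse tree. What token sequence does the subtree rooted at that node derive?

true | true

[E [E [E [E [T [F true]]] | [T [F true]]] | [T [F true]]] | [T [T [F true]] & [F ( [E [T [F true]]] )]]]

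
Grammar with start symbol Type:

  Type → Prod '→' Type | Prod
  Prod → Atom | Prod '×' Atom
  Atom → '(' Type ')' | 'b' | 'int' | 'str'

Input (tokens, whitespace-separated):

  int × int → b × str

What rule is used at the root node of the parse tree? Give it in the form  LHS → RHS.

[Type [Prod [Prod [Atom int]] × [Atom int]] → [Type [Prod [Prod [Atom b]] × [Atom str]]]]

Type → Prod '→' Type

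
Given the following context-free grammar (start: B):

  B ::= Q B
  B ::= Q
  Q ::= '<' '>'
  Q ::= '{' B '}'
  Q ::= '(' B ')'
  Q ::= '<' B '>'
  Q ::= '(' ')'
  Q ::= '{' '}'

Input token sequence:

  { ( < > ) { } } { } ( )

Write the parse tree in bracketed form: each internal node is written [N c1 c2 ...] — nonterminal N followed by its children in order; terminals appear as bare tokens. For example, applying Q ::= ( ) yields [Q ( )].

[B [Q { [B [Q ( [B [Q < >]] )] [B [Q { }]]] }] [B [Q { }] [B [Q ( )]]]]

B
Q B
{ B } B
{ Q B } B
{ ( B ) B } B
{ ( Q ) B } B
{ ( < > ) B } B
{ ( < > ) Q } B
{ ( < > ) { } } B
{ ( < > ) { } } Q B
{ ( < > ) { } } { } B
{ ( < > ) { } } { } Q
{ ( < > ) { } } { } ( )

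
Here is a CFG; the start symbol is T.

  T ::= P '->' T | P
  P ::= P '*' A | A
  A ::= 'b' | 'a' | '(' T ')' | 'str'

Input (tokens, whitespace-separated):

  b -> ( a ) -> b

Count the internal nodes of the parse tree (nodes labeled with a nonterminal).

12

[T [P [A b]] -> [T [P [A ( [T [P [A a]]] )]] -> [T [P [A b]]]]]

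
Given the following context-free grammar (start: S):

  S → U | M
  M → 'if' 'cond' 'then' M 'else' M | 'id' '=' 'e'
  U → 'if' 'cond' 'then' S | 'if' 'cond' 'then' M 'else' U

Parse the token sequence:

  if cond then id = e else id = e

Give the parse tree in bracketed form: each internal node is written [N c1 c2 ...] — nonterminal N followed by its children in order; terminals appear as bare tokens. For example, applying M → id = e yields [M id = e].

[S [M if cond then [M id = e] else [M id = e]]]

S
M
if cond then M else M
if cond then id = e else M
if cond then id = e else id = e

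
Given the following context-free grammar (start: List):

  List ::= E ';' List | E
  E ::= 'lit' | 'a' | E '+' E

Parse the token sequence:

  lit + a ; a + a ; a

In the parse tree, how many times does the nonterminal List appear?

3

[List [E [E lit] + [E a]] ; [List [E [E a] + [E a]] ; [List [E a]]]]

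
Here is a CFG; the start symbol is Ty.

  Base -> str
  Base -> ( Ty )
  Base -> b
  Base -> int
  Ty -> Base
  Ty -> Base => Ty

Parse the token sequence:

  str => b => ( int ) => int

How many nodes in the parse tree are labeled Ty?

5

[Ty [Base str] => [Ty [Base b] => [Ty [Base ( [Ty [Base int]] )] => [Ty [Base int]]]]]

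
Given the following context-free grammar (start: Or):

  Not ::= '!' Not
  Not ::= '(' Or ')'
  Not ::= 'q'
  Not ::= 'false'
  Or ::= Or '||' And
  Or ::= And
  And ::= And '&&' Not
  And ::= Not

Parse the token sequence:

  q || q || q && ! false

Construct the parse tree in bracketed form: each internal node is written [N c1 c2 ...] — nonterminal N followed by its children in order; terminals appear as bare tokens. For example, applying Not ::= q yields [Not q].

Or
Or || And
Or || And || And
And || And || And
Not || And || And
q || And || And
q || Not || And
q || q || And
q || q || And && Not
q || q || Not && Not
q || q || q && Not
q || q || q && ! Not
q || q || q && ! false

[Or [Or [Or [And [Not q]]] || [And [Not q]]] || [And [And [Not q]] && [Not ! [Not false]]]]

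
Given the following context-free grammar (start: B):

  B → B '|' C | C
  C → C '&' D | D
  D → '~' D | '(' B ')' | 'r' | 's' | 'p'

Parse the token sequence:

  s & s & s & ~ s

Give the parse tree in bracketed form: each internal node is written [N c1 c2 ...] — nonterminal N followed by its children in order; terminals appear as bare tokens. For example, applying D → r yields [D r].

B
C
C & D
C & D & D
C & D & D & D
D & D & D & D
s & D & D & D
s & s & D & D
s & s & s & D
s & s & s & ~ D
s & s & s & ~ s

[B [C [C [C [C [D s]] & [D s]] & [D s]] & [D ~ [D s]]]]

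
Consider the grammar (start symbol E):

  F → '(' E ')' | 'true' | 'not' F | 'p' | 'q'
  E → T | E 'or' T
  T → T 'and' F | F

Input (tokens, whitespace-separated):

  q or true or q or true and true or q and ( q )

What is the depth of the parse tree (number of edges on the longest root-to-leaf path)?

7

[E [E [E [E [E [T [F q]]] or [T [F true]]] or [T [F q]]] or [T [T [F true]] and [F true]]] or [T [T [F q]] and [F ( [E [T [F q]]] )]]]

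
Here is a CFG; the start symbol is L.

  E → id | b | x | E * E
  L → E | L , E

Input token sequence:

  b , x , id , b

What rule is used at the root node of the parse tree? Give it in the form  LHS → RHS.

L → L , E

[L [L [L [L [E b]] , [E x]] , [E id]] , [E b]]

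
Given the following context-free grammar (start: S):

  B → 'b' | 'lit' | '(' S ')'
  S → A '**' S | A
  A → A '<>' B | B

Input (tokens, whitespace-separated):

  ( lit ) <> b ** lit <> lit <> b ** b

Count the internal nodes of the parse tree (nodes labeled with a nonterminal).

[S [A [A [B ( [S [A [B lit]]] )]] <> [B b]] ** [S [A [A [A [B lit]] <> [B lit]] <> [B b]] ** [S [A [B b]]]]]

18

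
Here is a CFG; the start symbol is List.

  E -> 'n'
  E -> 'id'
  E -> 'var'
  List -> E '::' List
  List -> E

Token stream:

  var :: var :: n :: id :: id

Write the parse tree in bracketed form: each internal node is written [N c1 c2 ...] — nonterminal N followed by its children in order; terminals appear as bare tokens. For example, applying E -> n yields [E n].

[List [E var] :: [List [E var] :: [List [E n] :: [List [E id] :: [List [E id]]]]]]

List
E :: List
var :: List
var :: E :: List
var :: var :: List
var :: var :: E :: List
var :: var :: n :: List
var :: var :: n :: E :: List
var :: var :: n :: id :: List
var :: var :: n :: id :: E
var :: var :: n :: id :: id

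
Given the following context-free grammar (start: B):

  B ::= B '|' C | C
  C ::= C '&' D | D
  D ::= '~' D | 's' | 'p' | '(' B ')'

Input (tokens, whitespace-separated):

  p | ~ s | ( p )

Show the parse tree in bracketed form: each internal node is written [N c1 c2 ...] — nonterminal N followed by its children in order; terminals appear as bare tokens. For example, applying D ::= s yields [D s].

[B [B [B [C [D p]]] | [C [D ~ [D s]]]] | [C [D ( [B [C [D p]]] )]]]

B
B | C
B | C | C
C | C | C
D | C | C
p | C | C
p | D | C
p | ~ D | C
p | ~ s | C
p | ~ s | D
p | ~ s | ( B )
p | ~ s | ( C )
p | ~ s | ( D )
p | ~ s | ( p )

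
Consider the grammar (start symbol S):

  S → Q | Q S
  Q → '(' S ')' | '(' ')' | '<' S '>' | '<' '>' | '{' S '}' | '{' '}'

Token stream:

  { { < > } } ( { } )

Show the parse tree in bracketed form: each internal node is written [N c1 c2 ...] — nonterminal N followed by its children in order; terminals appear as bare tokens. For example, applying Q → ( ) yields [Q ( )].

S
Q S
{ S } S
{ Q } S
{ { S } } S
{ { Q } } S
{ { < > } } S
{ { < > } } Q
{ { < > } } ( S )
{ { < > } } ( Q )
{ { < > } } ( { } )

[S [Q { [S [Q { [S [Q < >]] }]] }] [S [Q ( [S [Q { }]] )]]]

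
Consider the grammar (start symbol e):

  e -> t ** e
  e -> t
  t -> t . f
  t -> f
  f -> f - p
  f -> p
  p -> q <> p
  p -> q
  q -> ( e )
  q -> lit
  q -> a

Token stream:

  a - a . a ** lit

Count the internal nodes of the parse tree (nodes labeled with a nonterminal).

17

[e [t [t [f [f [p [q a]]] - [p [q a]]]] . [f [p [q a]]]] ** [e [t [f [p [q lit]]]]]]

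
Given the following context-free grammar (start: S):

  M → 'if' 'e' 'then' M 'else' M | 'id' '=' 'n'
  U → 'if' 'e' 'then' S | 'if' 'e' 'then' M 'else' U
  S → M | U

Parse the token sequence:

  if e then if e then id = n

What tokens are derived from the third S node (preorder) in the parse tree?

[S [U if e then [S [U if e then [S [M id = n]]]]]]

id = n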